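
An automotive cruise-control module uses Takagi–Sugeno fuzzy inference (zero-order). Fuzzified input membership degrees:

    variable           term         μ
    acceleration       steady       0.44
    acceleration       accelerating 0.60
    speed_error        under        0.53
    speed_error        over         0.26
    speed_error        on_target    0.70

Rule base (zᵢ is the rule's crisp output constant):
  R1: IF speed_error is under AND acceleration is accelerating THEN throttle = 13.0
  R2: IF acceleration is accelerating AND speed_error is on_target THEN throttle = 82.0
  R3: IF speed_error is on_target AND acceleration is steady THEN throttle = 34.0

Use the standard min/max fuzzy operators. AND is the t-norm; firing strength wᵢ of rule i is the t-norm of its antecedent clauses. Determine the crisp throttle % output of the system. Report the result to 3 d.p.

R1 (z=13.0): under=0.53, accelerating=0.60; AND[min(a, b)] → w = 0.53
R2 (z=82.0): accelerating=0.60, on_target=0.70; AND[min(a, b)] → w = 0.60
R3 (z=34.0): on_target=0.70, steady=0.44; AND[min(a, b)] → w = 0.44
Weighted average = (0.53·13.0 + 0.60·82.0 + 0.44·34.0) / (0.53 + 0.60 + 0.44)
  = 71.0500 / 1.5700 = 45.255

45.255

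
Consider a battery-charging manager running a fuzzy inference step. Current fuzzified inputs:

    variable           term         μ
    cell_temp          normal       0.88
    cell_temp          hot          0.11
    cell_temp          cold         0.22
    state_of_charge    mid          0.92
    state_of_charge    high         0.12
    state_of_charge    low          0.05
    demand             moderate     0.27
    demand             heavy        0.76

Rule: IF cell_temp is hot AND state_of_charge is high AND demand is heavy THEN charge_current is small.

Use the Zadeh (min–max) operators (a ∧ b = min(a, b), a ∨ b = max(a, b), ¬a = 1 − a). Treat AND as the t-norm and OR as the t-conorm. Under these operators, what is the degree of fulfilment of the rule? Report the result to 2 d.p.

0.11

firing strength: hot=0.11, high=0.12, heavy=0.76; AND[min(a, b)] → w = 0.11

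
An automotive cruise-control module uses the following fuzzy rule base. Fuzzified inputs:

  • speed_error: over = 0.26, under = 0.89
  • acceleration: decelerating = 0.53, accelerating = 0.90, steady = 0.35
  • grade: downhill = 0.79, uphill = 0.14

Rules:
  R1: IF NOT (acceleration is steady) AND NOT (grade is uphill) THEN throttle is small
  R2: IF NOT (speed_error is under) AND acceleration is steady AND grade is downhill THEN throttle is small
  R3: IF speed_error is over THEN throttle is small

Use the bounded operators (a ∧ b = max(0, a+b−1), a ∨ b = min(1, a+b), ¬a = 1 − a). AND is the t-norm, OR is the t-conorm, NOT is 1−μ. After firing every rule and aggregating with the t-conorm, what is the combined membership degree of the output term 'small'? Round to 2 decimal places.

0.77

R1: ¬steady=1−0.35=0.65, ¬uphill=1−0.14=0.86; AND[max(0, a+b−1)] → w = 0.51
R2: ¬under=1−0.89=0.11, steady=0.35, downhill=0.79; AND[max(0, a+b−1)] → w = 0.00
R3: over=0.26 → w = 0.26
Rules with consequent 'small': {R1, R2, R3} → strengths 0.51, 0.00, 0.26
Aggregate via t-conorm [min(1, a+b)]: 0.77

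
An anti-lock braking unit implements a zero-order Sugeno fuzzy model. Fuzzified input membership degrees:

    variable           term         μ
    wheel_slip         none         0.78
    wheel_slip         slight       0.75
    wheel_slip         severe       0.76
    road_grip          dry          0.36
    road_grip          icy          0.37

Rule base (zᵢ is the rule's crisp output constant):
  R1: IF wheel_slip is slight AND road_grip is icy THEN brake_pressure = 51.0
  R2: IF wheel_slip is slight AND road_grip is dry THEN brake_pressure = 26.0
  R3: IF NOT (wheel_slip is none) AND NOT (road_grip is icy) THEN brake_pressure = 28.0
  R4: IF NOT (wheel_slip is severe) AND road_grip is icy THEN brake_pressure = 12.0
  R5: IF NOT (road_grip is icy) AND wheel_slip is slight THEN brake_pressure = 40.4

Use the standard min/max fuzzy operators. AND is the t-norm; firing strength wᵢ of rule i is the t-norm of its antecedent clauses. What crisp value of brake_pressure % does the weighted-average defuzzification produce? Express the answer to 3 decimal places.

R1 (z=51.0): slight=0.75, icy=0.37; AND[min(a, b)] → w = 0.37
R2 (z=26.0): slight=0.75, dry=0.36; AND[min(a, b)] → w = 0.36
R3 (z=28.0): ¬none=1−0.78=0.22, ¬icy=1−0.37=0.63; AND[min(a, b)] → w = 0.22
R4 (z=12.0): ¬severe=1−0.76=0.24, icy=0.37; AND[min(a, b)] → w = 0.24
R5 (z=40.4): ¬icy=1−0.37=0.63, slight=0.75; AND[min(a, b)] → w = 0.63
Weighted average = (0.37·51.0 + 0.36·26.0 + 0.22·28.0 + 0.24·12.0 + 0.63·40.4) / (0.37 + 0.36 + 0.22 + 0.24 + 0.63)
  = 62.7220 / 1.8200 = 34.463

34.463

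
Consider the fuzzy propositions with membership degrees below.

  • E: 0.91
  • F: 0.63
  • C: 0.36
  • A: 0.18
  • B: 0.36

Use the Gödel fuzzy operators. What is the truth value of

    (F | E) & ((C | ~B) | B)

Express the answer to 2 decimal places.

F | E = max(a, b) on (0.63, 0.91) = 0.91
~B = 1 − 0.36 = 0.64
C | ~B = max(a, b) on (0.36, 0.64) = 0.64
(C | ~B) | B = max(a, b) on (0.64, 0.36) = 0.64
(F | E) & ((C | ~B) | B) = min(a, b) on (0.91, 0.64) = 0.64

0.64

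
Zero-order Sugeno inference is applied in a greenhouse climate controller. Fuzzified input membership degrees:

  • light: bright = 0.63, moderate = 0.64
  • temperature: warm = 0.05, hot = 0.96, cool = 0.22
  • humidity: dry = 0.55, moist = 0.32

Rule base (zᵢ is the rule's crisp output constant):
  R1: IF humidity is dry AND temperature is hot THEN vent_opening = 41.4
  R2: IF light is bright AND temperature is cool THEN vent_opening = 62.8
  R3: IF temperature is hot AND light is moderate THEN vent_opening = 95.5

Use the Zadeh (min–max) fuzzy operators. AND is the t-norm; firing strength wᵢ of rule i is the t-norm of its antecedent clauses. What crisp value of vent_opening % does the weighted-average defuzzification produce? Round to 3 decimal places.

R1 (z=41.4): dry=0.55, hot=0.96; AND[min(a, b)] → w = 0.55
R2 (z=62.8): bright=0.63, cool=0.22; AND[min(a, b)] → w = 0.22
R3 (z=95.5): hot=0.96, moderate=0.64; AND[min(a, b)] → w = 0.64
Weighted average = (0.55·41.4 + 0.22·62.8 + 0.64·95.5) / (0.55 + 0.22 + 0.64)
  = 97.7060 / 1.4100 = 69.295

69.295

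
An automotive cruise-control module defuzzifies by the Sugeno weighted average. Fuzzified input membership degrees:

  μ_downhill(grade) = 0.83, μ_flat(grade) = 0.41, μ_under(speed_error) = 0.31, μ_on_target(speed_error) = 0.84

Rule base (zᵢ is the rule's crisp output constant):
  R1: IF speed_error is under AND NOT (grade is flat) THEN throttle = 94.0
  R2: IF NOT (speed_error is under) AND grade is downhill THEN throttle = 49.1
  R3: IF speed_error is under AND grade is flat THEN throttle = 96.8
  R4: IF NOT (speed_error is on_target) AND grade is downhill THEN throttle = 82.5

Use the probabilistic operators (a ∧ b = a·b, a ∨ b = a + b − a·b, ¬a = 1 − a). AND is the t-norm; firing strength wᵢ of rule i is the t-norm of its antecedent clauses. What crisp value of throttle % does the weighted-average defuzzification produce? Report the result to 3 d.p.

67.525

R1 (z=94.0): under=0.31, ¬flat=1−0.41=0.59; AND[a·b] → w = 0.1829
R2 (z=49.1): ¬under=1−0.31=0.69, downhill=0.83; AND[a·b] → w = 0.5727
R3 (z=96.8): under=0.31, flat=0.41; AND[a·b] → w = 0.1271
R4 (z=82.5): ¬on_target=1−0.84=0.16, downhill=0.83; AND[a·b] → w = 0.1328
Weighted average = (0.1829·94.0 + 0.5727·49.1 + 0.1271·96.8 + 0.1328·82.5) / (0.1829 + 0.5727 + 0.1271 + 0.1328)
  = 68.5714 / 1.0155 = 67.525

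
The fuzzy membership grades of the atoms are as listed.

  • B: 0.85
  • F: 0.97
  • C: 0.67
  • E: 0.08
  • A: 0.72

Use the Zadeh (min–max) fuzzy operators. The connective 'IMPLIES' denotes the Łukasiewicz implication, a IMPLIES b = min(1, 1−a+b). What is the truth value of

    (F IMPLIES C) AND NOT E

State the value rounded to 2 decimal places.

F IMPLIES C  [Łukasiewicz: min(1, 1−a+b)] with a=0.97, b=0.67 → 0.70
NOT E = 1 − 0.08 = 0.92
(F IMPLIES C) AND NOT E = min(a, b) on (0.70, 0.92) = 0.70

0.70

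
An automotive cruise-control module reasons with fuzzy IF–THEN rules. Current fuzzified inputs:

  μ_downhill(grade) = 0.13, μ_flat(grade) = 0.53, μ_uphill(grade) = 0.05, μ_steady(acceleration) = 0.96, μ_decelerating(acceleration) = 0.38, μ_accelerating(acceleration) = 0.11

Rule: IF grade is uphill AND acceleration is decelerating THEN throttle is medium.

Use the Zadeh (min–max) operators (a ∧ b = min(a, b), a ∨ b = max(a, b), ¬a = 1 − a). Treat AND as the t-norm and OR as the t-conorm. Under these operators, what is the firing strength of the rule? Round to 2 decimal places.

firing strength: uphill=0.05, decelerating=0.38; AND[min(a, b)] → w = 0.05

0.05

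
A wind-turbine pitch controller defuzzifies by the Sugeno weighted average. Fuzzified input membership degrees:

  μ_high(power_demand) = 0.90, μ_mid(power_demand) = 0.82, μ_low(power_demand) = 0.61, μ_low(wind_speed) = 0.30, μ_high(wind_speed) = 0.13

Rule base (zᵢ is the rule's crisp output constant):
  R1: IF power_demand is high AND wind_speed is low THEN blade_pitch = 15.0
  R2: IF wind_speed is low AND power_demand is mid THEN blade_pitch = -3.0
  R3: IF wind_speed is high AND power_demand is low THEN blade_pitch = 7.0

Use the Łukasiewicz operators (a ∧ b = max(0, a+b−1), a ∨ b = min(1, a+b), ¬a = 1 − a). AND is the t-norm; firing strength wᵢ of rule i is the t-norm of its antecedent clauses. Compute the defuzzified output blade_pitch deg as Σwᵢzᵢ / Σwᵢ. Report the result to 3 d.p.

8.250

R1 (z=15.0): high=0.90, low=0.30; AND[max(0, a+b−1)] → w = 0.20
R2 (z=-3.0): low=0.30, mid=0.82; AND[max(0, a+b−1)] → w = 0.12
R3 (z=7.0): high=0.13, low=0.61; AND[max(0, a+b−1)] → w = 0.00
Weighted average = (0.20·15.0 + 0.12·-3.0 + 0.00·7.0) / (0.20 + 0.12 + 0.00)
  = 2.6400 / 0.3200 = 8.250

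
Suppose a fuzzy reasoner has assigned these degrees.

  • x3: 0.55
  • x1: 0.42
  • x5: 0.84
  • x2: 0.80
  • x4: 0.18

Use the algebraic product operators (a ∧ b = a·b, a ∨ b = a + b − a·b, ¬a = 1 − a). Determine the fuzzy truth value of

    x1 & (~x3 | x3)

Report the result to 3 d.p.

~x3 = 1 − 0.5500 = 0.4500
~x3 | x3 = a + b − a·b on (0.4500, 0.5500) = 0.7525
x1 & (~x3 | x3) = a·b on (0.4200, 0.7525) = 0.3160

0.316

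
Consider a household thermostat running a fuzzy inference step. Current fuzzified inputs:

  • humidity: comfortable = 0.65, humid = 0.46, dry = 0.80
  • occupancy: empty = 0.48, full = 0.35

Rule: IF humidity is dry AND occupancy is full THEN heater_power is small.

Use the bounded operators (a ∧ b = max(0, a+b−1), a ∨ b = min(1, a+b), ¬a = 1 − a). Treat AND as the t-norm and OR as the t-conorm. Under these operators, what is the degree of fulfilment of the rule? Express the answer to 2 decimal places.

firing strength: dry=0.80, full=0.35; AND[max(0, a+b−1)] → w = 0.15

0.15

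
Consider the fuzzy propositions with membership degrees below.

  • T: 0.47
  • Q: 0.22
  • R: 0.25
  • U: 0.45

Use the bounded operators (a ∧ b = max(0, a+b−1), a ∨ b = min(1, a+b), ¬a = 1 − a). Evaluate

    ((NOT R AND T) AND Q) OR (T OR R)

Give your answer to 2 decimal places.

0.72

NOT R = 1 − 0.25 = 0.75
NOT R AND T = max(0, a+b−1) on (0.75, 0.47) = 0.22
(NOT R AND T) AND Q = max(0, a+b−1) on (0.22, 0.22) = 0.00
T OR R = min(1, a+b) on (0.47, 0.25) = 0.72
((NOT R AND T) AND Q) OR (T OR R) = min(1, a+b) on (0.00, 0.72) = 0.72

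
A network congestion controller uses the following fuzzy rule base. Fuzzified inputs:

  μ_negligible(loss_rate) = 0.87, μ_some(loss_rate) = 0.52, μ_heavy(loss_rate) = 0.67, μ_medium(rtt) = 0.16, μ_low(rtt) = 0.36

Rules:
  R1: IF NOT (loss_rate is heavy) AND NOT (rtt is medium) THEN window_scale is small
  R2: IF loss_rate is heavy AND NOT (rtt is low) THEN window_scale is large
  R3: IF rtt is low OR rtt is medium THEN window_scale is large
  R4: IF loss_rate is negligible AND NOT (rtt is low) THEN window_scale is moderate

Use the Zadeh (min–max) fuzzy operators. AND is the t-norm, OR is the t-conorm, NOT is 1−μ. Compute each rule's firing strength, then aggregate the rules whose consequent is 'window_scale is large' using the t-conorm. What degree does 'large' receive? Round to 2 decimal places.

0.64

R1: ¬heavy=1−0.67=0.33, ¬medium=1−0.16=0.84; AND[min(a, b)] → w = 0.33
R2: heavy=0.67, ¬low=1−0.36=0.64; AND[min(a, b)] → w = 0.64
R3: low=0.36, medium=0.16; OR[max(a, b)] → w = 0.36
R4: negligible=0.87, ¬low=1−0.36=0.64; AND[min(a, b)] → w = 0.64
Rules with consequent 'large': {R2, R3} → strengths 0.64, 0.36
Aggregate via t-conorm [max(a, b)]: 0.64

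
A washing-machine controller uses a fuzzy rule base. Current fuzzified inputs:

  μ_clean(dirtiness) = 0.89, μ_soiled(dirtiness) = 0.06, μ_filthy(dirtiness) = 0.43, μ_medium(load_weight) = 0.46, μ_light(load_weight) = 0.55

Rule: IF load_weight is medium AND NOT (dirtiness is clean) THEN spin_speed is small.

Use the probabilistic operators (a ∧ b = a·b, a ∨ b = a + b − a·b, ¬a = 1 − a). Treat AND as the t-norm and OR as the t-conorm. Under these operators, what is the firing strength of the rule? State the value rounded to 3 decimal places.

0.051

firing strength: medium=0.46, ¬clean=1−0.89=0.11; AND[a·b] → w = 0.0506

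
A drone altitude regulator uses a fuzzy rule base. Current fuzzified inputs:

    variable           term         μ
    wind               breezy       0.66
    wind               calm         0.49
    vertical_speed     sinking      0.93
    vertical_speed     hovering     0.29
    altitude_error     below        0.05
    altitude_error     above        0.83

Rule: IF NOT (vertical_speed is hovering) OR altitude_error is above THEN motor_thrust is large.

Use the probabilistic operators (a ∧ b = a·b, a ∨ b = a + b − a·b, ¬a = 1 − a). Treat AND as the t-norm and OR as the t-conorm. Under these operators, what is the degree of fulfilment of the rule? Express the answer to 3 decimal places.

0.951

firing strength: ¬hovering=1−0.29=0.71, above=0.83; OR[a + b − a·b] → w = 0.9507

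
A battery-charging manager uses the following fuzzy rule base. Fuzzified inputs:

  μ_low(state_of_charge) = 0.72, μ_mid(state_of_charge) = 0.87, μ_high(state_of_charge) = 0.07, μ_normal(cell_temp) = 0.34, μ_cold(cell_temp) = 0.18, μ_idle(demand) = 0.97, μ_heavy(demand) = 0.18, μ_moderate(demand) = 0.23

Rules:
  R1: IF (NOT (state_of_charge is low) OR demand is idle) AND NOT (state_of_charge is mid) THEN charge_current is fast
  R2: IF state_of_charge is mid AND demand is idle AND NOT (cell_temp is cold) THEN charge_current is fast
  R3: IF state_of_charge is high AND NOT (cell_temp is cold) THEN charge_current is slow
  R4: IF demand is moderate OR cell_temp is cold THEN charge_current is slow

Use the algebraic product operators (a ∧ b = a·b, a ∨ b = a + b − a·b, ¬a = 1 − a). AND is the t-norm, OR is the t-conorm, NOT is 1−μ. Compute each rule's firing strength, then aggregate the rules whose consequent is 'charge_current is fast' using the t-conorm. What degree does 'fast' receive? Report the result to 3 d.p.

0.731

R1: (¬low=1−0.72=0.28 OR idle=0.97) = 0.9784; AND[a·b] with ¬mid=1−0.87=0.13 → w = 0.1272
R2: mid=0.87, idle=0.97, ¬cold=1−0.18=0.82; AND[a·b] → w = 0.6920
R3: high=0.07, ¬cold=1−0.18=0.82; AND[a·b] → w = 0.0574
R4: moderate=0.23, cold=0.18; OR[a + b − a·b] → w = 0.3686
Rules with consequent 'fast': {R1, R2} → strengths 0.1272, 0.6920
Aggregate via t-conorm [a + b − a·b]: 0.7312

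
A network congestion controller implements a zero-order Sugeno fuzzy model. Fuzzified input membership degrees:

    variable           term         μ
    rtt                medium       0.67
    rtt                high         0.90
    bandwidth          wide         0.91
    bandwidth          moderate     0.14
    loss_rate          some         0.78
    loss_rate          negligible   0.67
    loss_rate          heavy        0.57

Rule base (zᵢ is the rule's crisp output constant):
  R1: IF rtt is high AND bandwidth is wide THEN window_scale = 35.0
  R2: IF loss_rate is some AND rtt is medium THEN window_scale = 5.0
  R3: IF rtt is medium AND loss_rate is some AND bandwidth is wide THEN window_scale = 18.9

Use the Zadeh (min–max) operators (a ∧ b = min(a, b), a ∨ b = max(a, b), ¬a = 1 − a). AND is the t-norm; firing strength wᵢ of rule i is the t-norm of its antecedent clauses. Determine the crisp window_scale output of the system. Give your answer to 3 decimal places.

21.211

R1 (z=35.0): high=0.90, wide=0.91; AND[min(a, b)] → w = 0.90
R2 (z=5.0): some=0.78, medium=0.67; AND[min(a, b)] → w = 0.67
R3 (z=18.9): medium=0.67, some=0.78, wide=0.91; AND[min(a, b)] → w = 0.67
Weighted average = (0.90·35.0 + 0.67·5.0 + 0.67·18.9) / (0.90 + 0.67 + 0.67)
  = 47.5130 / 2.2400 = 21.211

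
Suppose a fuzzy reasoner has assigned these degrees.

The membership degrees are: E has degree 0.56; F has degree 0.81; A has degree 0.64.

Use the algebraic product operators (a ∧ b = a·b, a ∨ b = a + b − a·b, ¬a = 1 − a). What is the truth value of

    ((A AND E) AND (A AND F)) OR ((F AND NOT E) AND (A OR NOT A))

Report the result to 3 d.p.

A AND E = a·b on (0.6400, 0.5600) = 0.3584
A AND F = a·b on (0.6400, 0.8100) = 0.5184
(A AND E) AND (A AND F) = a·b on (0.3584, 0.5184) = 0.1858
NOT E = 1 − 0.5600 = 0.4400
F AND NOT E = a·b on (0.8100, 0.4400) = 0.3564
NOT A = 1 − 0.6400 = 0.3600
A OR NOT A = a + b − a·b on (0.6400, 0.3600) = 0.7696
(F AND NOT E) AND (A OR NOT A) = a·b on (0.3564, 0.7696) = 0.2743
((A AND E) AND (A AND F)) OR ((F AND NOT E) AND (A OR NOT A)) = a + b − a·b on (0.1858, 0.2743) = 0.4091

0.409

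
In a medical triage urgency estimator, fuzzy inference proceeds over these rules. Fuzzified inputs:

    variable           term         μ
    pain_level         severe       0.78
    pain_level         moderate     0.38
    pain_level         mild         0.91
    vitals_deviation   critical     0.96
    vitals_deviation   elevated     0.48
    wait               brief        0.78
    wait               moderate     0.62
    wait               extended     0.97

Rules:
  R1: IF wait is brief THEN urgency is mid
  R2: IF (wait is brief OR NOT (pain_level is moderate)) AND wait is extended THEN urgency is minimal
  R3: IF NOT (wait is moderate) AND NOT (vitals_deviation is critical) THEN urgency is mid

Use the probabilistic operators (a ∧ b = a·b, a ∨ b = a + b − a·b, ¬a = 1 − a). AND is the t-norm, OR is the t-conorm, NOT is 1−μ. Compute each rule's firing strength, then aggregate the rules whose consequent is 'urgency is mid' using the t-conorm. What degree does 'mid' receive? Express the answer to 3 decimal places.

R1: brief=0.78 → w = 0.7800
R2: (brief=0.78 OR ¬moderate=1−0.38=0.62) = 0.9164; AND[a·b] with extended=0.97 → w = 0.8889
R3: ¬moderate=1−0.62=0.38, ¬critical=1−0.96=0.04; AND[a·b] → w = 0.0152
Rules with consequent 'mid': {R1, R3} → strengths 0.7800, 0.0152
Aggregate via t-conorm [a + b − a·b]: 0.7833

0.783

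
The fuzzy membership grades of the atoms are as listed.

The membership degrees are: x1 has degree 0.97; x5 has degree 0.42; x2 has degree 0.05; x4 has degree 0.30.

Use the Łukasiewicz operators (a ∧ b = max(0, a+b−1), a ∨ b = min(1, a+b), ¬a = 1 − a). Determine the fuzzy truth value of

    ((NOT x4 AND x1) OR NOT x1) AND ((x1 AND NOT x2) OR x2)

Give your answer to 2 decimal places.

0.67

NOT x4 = 1 − 0.30 = 0.70
NOT x4 AND x1 = max(0, a+b−1) on (0.70, 0.97) = 0.67
NOT x1 = 1 − 0.97 = 0.03
(NOT x4 AND x1) OR NOT x1 = min(1, a+b) on (0.67, 0.03) = 0.70
NOT x2 = 1 − 0.05 = 0.95
x1 AND NOT x2 = max(0, a+b−1) on (0.97, 0.95) = 0.92
(x1 AND NOT x2) OR x2 = min(1, a+b) on (0.92, 0.05) = 0.97
((NOT x4 AND x1) OR NOT x1) AND ((x1 AND NOT x2) OR x2) = max(0, a+b−1) on (0.70, 0.97) = 0.67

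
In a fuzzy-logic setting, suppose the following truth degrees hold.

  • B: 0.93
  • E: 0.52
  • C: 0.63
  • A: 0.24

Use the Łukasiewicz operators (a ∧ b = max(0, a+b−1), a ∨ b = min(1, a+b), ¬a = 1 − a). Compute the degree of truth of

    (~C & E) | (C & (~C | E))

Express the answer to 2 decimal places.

0.52

~C = 1 − 0.63 = 0.37
~C & E = max(0, a+b−1) on (0.37, 0.52) = 0.00
~C = 1 − 0.63 = 0.37
~C | E = min(1, a+b) on (0.37, 0.52) = 0.89
C & (~C | E) = max(0, a+b−1) on (0.63, 0.89) = 0.52
(~C & E) | (C & (~C | E)) = min(1, a+b) on (0.00, 0.52) = 0.52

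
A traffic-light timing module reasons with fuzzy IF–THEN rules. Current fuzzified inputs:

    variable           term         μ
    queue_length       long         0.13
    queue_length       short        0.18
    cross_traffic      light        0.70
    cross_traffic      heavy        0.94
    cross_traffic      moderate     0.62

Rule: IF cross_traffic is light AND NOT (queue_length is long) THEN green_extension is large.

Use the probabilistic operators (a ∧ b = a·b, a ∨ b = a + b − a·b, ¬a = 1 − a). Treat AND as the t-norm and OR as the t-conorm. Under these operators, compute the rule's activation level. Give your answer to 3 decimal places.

0.609

firing strength: light=0.70, ¬long=1−0.13=0.87; AND[a·b] → w = 0.6090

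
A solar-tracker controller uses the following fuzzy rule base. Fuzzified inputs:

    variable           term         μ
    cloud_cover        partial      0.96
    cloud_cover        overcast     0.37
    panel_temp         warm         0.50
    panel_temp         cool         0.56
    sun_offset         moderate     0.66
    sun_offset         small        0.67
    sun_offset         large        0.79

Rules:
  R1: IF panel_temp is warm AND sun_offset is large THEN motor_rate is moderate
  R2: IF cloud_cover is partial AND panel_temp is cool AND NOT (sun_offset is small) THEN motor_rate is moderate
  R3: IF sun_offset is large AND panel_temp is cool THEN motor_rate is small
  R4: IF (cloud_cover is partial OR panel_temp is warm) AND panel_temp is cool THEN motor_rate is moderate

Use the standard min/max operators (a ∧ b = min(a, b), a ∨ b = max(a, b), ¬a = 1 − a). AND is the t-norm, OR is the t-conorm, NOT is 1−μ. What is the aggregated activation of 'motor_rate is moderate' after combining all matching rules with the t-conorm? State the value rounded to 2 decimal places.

R1: warm=0.50, large=0.79; AND[min(a, b)] → w = 0.50
R2: partial=0.96, cool=0.56, ¬small=1−0.67=0.33; AND[min(a, b)] → w = 0.33
R3: large=0.79, cool=0.56; AND[min(a, b)] → w = 0.56
R4: (partial=0.96 OR warm=0.50) = 0.96; AND[min(a, b)] with cool=0.56 → w = 0.56
Rules with consequent 'moderate': {R1, R2, R4} → strengths 0.50, 0.33, 0.56
Aggregate via t-conorm [max(a, b)]: 0.56

0.56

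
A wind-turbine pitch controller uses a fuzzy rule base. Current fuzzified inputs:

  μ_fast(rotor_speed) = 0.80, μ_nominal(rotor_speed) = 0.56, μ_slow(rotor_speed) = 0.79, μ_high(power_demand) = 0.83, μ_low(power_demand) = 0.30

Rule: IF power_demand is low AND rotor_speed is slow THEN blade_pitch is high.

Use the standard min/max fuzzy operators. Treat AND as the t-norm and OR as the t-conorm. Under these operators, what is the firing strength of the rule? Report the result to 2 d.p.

0.30

firing strength: low=0.30, slow=0.79; AND[min(a, b)] → w = 0.30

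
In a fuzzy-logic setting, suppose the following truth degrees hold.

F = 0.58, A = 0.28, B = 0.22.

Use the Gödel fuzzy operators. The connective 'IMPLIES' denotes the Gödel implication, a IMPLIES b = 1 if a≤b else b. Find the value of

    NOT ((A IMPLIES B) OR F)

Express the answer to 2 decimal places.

A IMPLIES B  [Gödel: 1 if a≤b else b] with a=0.28, b=0.22 → 0.22
(A IMPLIES B) OR F = max(a, b) on (0.22, 0.58) = 0.58
NOT ((A IMPLIES B) OR F) = 1 − 0.58 = 0.42

0.42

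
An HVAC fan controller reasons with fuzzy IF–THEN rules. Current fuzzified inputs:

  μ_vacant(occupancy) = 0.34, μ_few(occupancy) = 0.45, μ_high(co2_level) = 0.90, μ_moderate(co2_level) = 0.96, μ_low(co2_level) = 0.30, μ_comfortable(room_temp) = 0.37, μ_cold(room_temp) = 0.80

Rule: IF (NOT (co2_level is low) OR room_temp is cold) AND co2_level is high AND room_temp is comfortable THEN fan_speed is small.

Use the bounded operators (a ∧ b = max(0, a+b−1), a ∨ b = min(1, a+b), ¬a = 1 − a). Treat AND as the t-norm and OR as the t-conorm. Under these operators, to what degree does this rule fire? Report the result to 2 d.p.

0.27

firing strength: (¬low=1−0.30=0.70 OR cold=0.80) = 1.00; AND[max(0, a+b−1)] with high=0.90, comfortable=0.37 → w = 0.27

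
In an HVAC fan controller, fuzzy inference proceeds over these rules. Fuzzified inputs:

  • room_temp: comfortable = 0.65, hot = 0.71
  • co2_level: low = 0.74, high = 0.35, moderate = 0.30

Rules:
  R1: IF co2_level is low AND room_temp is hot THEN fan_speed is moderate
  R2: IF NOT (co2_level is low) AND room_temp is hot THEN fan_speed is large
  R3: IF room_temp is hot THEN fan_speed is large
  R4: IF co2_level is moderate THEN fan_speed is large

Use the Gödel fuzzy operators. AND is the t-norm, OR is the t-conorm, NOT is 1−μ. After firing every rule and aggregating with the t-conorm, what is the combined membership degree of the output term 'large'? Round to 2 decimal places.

0.71

R1: low=0.74, hot=0.71; AND[min(a, b)] → w = 0.71
R2: ¬low=1−0.74=0.26, hot=0.71; AND[min(a, b)] → w = 0.26
R3: hot=0.71 → w = 0.71
R4: moderate=0.30 → w = 0.30
Rules with consequent 'large': {R2, R3, R4} → strengths 0.26, 0.71, 0.30
Aggregate via t-conorm [max(a, b)]: 0.71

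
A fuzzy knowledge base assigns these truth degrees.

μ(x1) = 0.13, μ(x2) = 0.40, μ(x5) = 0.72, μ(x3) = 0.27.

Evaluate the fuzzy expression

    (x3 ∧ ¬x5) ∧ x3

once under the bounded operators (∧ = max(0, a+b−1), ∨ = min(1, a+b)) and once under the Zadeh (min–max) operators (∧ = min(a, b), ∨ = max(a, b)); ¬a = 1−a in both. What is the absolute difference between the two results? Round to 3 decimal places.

Under bounded:
  ¬x5 = 1 − 0.72 = 0.28
  x3 ∧ ¬x5 = max(0, a+b−1) on (0.27, 0.28) = 0.00
  (x3 ∧ ¬x5) ∧ x3 = max(0, a+b−1) on (0.00, 0.27) = 0.00
  → value = 0.0000
Under Zadeh (min–max):
  ¬x5 = 1 − 0.72 = 0.28
  x3 ∧ ¬x5 = min(a, b) on (0.27, 0.28) = 0.27
  (x3 ∧ ¬x5) ∧ x3 = min(a, b) on (0.27, 0.27) = 0.27
  → value = 0.2700
|0.0000 − 0.2700| = 0.270

0.270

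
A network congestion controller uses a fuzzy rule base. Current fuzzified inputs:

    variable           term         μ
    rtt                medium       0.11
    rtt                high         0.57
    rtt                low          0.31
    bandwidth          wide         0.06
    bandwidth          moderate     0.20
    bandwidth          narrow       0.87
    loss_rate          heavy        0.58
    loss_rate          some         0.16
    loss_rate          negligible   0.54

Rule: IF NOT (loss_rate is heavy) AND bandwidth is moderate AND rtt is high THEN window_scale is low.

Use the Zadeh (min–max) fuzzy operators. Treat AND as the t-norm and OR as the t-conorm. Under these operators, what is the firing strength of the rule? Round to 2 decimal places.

firing strength: ¬heavy=1−0.58=0.42, moderate=0.20, high=0.57; AND[min(a, b)] → w = 0.20

0.20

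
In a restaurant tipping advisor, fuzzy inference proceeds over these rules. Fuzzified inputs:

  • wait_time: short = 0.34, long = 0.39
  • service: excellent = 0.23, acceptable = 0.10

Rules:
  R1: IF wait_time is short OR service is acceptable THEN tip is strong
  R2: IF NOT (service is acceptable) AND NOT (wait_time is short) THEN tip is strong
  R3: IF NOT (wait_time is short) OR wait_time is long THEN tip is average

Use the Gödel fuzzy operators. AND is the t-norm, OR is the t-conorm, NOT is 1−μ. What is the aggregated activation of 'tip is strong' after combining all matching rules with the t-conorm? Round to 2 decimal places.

R1: short=0.34, acceptable=0.10; OR[max(a, b)] → w = 0.34
R2: ¬acceptable=1−0.10=0.90, ¬short=1−0.34=0.66; AND[min(a, b)] → w = 0.66
R3: ¬short=1−0.34=0.66, long=0.39; OR[max(a, b)] → w = 0.66
Rules with consequent 'strong': {R1, R2} → strengths 0.34, 0.66
Aggregate via t-conorm [max(a, b)]: 0.66

0.66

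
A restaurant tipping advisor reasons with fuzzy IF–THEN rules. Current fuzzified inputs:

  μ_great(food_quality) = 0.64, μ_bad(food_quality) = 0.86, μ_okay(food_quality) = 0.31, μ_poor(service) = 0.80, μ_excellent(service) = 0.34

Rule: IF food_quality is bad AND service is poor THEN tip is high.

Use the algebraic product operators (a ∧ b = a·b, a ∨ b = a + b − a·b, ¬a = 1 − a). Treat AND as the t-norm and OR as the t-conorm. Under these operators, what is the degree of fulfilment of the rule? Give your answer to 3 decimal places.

firing strength: bad=0.86, poor=0.80; AND[a·b] → w = 0.6880

0.688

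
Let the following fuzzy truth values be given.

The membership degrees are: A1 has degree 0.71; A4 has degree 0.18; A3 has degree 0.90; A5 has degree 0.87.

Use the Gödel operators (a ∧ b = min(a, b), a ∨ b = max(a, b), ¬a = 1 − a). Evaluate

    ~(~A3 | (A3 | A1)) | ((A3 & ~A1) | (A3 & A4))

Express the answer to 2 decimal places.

~A3 = 1 − 0.90 = 0.10
A3 | A1 = max(a, b) on (0.90, 0.71) = 0.90
~A3 | (A3 | A1) = max(a, b) on (0.10, 0.90) = 0.90
~(~A3 | (A3 | A1)) = 1 − 0.90 = 0.10
~A1 = 1 − 0.71 = 0.29
A3 & ~A1 = min(a, b) on (0.90, 0.29) = 0.29
A3 & A4 = min(a, b) on (0.90, 0.18) = 0.18
(A3 & ~A1) | (A3 & A4) = max(a, b) on (0.29, 0.18) = 0.29
~(~A3 | (A3 | A1)) | ((A3 & ~A1) | (A3 & A4)) = max(a, b) on (0.10, 0.29) = 0.29

0.29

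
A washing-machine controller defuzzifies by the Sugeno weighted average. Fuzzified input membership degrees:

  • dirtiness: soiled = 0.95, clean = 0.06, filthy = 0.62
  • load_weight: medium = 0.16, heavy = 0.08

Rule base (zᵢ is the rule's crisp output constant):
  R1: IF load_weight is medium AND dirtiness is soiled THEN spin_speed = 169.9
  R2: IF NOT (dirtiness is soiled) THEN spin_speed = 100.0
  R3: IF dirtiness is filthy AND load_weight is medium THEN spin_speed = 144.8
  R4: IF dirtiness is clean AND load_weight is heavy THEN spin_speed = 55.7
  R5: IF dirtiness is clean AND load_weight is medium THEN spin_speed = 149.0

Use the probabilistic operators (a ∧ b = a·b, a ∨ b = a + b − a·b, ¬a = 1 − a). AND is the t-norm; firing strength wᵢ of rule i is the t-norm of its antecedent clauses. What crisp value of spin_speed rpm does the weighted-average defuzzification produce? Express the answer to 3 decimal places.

R1 (z=169.9): medium=0.16, soiled=0.95; AND[a·b] → w = 0.1520
R2 (z=100.0): ¬soiled=1−0.95=0.05 → w = 0.0500
R3 (z=144.8): filthy=0.62, medium=0.16; AND[a·b] → w = 0.0992
R4 (z=55.7): clean=0.06, heavy=0.08; AND[a·b] → w = 0.0048
R5 (z=149.0): clean=0.06, medium=0.16; AND[a·b] → w = 0.0096
Weighted average = (0.1520·169.9 + 0.0500·100.0 + 0.0992·144.8 + 0.0048·55.7 + 0.0096·149.0) / (0.1520 + 0.0500 + 0.0992 + 0.0048 + 0.0096)
  = 46.8867 / 0.3156 = 148.564

148.564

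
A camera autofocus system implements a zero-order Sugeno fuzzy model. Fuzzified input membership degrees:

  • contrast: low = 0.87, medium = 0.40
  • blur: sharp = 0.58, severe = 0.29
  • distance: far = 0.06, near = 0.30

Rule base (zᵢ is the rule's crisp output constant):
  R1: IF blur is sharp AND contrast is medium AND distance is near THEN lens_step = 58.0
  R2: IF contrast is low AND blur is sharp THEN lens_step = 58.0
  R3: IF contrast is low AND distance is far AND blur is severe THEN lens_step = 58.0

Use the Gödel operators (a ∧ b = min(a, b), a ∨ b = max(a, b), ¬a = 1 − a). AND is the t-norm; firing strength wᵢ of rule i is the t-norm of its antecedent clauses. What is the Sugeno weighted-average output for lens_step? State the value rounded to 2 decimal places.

58.00

R1 (z=58.0): sharp=0.58, medium=0.40, near=0.30; AND[min(a, b)] → w = 0.30
R2 (z=58.0): low=0.87, sharp=0.58; AND[min(a, b)] → w = 0.58
R3 (z=58.0): low=0.87, far=0.06, severe=0.29; AND[min(a, b)] → w = 0.06
Weighted average = (0.30·58.0 + 0.58·58.0 + 0.06·58.0) / (0.30 + 0.58 + 0.06)
  = 54.5200 / 0.9400 = 58.00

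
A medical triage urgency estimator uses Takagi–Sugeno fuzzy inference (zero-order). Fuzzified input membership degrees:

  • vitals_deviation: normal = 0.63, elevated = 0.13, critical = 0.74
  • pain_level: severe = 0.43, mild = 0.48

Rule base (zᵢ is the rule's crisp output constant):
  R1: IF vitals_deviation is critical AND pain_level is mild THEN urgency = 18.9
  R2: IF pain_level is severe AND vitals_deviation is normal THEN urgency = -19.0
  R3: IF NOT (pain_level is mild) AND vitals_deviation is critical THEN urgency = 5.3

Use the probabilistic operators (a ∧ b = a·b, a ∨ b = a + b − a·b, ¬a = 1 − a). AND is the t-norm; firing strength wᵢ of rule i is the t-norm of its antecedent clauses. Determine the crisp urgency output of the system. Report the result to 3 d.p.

3.567

R1 (z=18.9): critical=0.74, mild=0.48; AND[a·b] → w = 0.3552
R2 (z=-19.0): severe=0.43, normal=0.63; AND[a·b] → w = 0.2709
R3 (z=5.3): ¬mild=1−0.48=0.52, critical=0.74; AND[a·b] → w = 0.3848
Weighted average = (0.3552·18.9 + 0.2709·-19.0 + 0.3848·5.3) / (0.3552 + 0.2709 + 0.3848)
  = 3.6056 / 1.0109 = 3.567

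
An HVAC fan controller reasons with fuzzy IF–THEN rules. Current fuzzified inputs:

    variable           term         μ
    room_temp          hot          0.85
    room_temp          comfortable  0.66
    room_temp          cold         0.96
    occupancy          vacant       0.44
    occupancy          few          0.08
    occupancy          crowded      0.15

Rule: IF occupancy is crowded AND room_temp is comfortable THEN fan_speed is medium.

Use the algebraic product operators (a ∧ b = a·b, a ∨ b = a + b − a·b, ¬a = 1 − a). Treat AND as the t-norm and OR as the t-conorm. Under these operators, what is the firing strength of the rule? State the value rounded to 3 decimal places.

0.099

firing strength: crowded=0.15, comfortable=0.66; AND[a·b] → w = 0.0990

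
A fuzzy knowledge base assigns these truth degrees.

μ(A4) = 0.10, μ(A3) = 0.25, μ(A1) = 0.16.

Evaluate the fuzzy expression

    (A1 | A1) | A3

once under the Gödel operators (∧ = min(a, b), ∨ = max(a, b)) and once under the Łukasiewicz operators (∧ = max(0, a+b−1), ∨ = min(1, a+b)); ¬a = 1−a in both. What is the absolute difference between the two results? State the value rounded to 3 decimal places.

Under Gödel:
  A1 | A1 = max(a, b) on (0.16, 0.16) = 0.16
  (A1 | A1) | A3 = max(a, b) on (0.16, 0.25) = 0.25
  → value = 0.2500
Under Łukasiewicz:
  A1 | A1 = min(1, a+b) on (0.16, 0.16) = 0.32
  (A1 | A1) | A3 = min(1, a+b) on (0.32, 0.25) = 0.57
  → value = 0.5700
|0.2500 − 0.5700| = 0.320

0.320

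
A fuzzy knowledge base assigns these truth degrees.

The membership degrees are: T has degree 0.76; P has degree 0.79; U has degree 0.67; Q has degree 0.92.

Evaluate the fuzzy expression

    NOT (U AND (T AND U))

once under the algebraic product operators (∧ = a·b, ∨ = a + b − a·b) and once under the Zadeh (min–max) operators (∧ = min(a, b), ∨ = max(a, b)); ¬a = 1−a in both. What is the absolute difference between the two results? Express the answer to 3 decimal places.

0.329

Under algebraic product:
  T AND U = a·b on (0.7600, 0.6700) = 0.5092
  U AND (T AND U) = a·b on (0.6700, 0.5092) = 0.3412
  NOT (U AND (T AND U)) = 1 − 0.3412 = 0.6588
  → value = 0.6588
Under Zadeh (min–max):
  T AND U = min(a, b) on (0.76, 0.67) = 0.67
  U AND (T AND U) = min(a, b) on (0.67, 0.67) = 0.67
  NOT (U AND (T AND U)) = 1 − 0.67 = 0.33
  → value = 0.3300
|0.6588 − 0.3300| = 0.329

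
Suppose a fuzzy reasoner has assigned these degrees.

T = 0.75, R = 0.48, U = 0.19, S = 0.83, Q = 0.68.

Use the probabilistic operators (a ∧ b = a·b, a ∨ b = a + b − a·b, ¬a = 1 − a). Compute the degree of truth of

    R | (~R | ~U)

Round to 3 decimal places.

~R = 1 − 0.4800 = 0.5200
~U = 1 − 0.1900 = 0.8100
~R | ~U = a + b − a·b on (0.5200, 0.8100) = 0.9088
R | (~R | ~U) = a + b − a·b on (0.4800, 0.9088) = 0.9526

0.953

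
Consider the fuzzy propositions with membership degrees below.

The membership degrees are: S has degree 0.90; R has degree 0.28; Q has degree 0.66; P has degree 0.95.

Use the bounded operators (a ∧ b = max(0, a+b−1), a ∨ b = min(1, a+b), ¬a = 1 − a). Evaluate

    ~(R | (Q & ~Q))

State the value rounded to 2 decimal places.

~Q = 1 − 0.66 = 0.34
Q & ~Q = max(0, a+b−1) on (0.66, 0.34) = 0.00
R | (Q & ~Q) = min(1, a+b) on (0.28, 0.00) = 0.28
~(R | (Q & ~Q)) = 1 − 0.28 = 0.72

0.72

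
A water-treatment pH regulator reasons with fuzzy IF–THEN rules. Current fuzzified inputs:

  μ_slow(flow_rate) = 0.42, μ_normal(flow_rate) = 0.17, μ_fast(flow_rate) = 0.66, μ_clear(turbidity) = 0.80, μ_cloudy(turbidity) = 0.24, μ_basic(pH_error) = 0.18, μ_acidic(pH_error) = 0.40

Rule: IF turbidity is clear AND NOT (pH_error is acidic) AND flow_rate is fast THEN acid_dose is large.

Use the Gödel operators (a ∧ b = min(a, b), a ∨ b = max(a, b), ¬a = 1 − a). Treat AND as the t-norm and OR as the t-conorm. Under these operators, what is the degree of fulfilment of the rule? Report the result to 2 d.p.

0.60

firing strength: clear=0.80, ¬acidic=1−0.40=0.60, fast=0.66; AND[min(a, b)] → w = 0.60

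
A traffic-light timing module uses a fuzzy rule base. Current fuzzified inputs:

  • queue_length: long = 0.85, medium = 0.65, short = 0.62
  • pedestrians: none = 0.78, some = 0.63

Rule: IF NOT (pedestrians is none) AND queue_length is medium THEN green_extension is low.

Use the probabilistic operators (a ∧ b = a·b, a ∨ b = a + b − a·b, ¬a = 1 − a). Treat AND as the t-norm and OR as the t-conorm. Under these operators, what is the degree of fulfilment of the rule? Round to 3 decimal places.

0.143

firing strength: ¬none=1−0.78=0.22, medium=0.65; AND[a·b] → w = 0.1430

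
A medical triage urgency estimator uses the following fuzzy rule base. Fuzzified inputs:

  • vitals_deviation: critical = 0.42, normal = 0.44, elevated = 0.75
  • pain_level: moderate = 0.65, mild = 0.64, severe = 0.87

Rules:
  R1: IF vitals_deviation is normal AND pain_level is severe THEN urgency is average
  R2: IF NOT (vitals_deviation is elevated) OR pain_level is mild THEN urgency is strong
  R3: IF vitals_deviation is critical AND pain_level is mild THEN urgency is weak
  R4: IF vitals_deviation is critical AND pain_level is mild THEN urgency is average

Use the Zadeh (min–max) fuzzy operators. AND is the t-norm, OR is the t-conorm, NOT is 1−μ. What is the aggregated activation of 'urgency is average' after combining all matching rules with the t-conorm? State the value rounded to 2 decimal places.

0.44

R1: normal=0.44, severe=0.87; AND[min(a, b)] → w = 0.44
R2: ¬elevated=1−0.75=0.25, mild=0.64; OR[max(a, b)] → w = 0.64
R3: critical=0.42, mild=0.64; AND[min(a, b)] → w = 0.42
R4: critical=0.42, mild=0.64; AND[min(a, b)] → w = 0.42
Rules with consequent 'average': {R1, R4} → strengths 0.44, 0.42
Aggregate via t-conorm [max(a, b)]: 0.44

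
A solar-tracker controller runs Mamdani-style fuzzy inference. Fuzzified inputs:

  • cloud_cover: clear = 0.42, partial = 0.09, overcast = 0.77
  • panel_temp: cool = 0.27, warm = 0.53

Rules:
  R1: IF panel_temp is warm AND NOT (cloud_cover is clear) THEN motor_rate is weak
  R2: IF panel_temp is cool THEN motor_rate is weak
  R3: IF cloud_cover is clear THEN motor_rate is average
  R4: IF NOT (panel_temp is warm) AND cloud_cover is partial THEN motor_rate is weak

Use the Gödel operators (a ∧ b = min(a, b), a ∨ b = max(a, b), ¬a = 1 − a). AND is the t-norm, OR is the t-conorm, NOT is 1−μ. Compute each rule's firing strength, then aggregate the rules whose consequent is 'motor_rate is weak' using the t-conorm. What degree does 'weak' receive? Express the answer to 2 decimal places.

R1: warm=0.53, ¬clear=1−0.42=0.58; AND[min(a, b)] → w = 0.53
R2: cool=0.27 → w = 0.27
R3: clear=0.42 → w = 0.42
R4: ¬warm=1−0.53=0.47, partial=0.09; AND[min(a, b)] → w = 0.09
Rules with consequent 'weak': {R1, R2, R4} → strengths 0.53, 0.27, 0.09
Aggregate via t-conorm [max(a, b)]: 0.53

0.53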